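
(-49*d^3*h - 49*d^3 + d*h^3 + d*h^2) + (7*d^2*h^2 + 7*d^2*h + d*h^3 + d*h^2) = -49*d^3*h - 49*d^3 + 7*d^2*h^2 + 7*d^2*h + 2*d*h^3 + 2*d*h^2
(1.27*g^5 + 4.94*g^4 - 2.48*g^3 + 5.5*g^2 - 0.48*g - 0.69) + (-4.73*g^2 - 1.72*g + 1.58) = 1.27*g^5 + 4.94*g^4 - 2.48*g^3 + 0.77*g^2 - 2.2*g + 0.89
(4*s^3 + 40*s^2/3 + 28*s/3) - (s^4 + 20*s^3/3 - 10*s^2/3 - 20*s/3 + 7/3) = -s^4 - 8*s^3/3 + 50*s^2/3 + 16*s - 7/3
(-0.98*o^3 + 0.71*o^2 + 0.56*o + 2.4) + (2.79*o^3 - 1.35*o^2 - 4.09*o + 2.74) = 1.81*o^3 - 0.64*o^2 - 3.53*o + 5.14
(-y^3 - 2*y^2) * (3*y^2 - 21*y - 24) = -3*y^5 + 15*y^4 + 66*y^3 + 48*y^2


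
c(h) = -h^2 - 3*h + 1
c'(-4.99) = 6.98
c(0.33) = -0.10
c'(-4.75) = 6.50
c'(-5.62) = 8.24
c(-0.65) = 2.53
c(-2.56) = 2.13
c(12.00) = -179.00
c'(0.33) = -3.66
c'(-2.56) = 2.12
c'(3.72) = -10.44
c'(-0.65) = -1.70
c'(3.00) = -9.00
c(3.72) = -24.00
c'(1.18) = -5.36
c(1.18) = -3.93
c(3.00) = -17.00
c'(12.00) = -27.00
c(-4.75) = -7.31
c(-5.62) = -13.72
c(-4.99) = -8.93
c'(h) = -2*h - 3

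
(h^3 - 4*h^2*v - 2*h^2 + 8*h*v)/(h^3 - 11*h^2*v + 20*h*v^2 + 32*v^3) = h*(2 - h)/(-h^2 + 7*h*v + 8*v^2)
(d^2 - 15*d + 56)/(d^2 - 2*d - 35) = (d - 8)/(d + 5)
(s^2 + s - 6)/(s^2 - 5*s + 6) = (s + 3)/(s - 3)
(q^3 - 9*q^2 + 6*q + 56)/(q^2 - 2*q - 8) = q - 7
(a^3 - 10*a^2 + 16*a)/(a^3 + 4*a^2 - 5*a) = (a^2 - 10*a + 16)/(a^2 + 4*a - 5)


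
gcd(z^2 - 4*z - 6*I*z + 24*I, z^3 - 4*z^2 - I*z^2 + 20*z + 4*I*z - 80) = z - 4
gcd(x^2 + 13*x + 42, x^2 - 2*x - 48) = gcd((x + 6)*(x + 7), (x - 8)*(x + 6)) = x + 6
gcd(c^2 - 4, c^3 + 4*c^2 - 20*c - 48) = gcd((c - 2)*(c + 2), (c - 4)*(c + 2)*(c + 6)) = c + 2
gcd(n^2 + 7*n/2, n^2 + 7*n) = n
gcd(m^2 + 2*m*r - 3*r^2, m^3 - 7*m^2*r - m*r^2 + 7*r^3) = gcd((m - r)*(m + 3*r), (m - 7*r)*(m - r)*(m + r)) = -m + r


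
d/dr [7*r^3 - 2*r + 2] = 21*r^2 - 2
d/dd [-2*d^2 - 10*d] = -4*d - 10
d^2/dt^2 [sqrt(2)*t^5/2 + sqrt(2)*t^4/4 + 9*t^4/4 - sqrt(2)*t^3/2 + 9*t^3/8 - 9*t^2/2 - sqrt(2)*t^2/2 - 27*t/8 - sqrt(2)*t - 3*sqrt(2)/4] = 10*sqrt(2)*t^3 + 3*sqrt(2)*t^2 + 27*t^2 - 3*sqrt(2)*t + 27*t/4 - 9 - sqrt(2)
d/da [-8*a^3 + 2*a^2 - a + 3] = -24*a^2 + 4*a - 1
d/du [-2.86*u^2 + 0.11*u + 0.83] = 0.11 - 5.72*u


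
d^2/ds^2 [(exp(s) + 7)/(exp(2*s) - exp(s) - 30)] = (exp(4*s) + 29*exp(3*s) + 159*exp(2*s) + 817*exp(s) + 690)*exp(s)/(exp(6*s) - 3*exp(5*s) - 87*exp(4*s) + 179*exp(3*s) + 2610*exp(2*s) - 2700*exp(s) - 27000)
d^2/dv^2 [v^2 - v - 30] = 2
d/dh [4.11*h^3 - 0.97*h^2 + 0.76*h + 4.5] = 12.33*h^2 - 1.94*h + 0.76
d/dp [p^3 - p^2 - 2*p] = 3*p^2 - 2*p - 2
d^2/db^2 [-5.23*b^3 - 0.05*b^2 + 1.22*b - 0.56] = -31.38*b - 0.1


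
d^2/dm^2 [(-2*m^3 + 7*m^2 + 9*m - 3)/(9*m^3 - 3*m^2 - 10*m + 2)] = 2*(513*m^6 + 1647*m^5 - 81*m^4 + 235*m^3 + 3*m^2 + 30*m - 110)/(729*m^9 - 729*m^8 - 2187*m^7 + 2079*m^6 + 2106*m^5 - 1926*m^4 - 532*m^3 + 564*m^2 - 120*m + 8)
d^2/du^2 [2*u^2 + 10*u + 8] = 4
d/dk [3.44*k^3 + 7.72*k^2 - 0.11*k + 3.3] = 10.32*k^2 + 15.44*k - 0.11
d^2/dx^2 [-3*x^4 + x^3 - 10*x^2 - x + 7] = -36*x^2 + 6*x - 20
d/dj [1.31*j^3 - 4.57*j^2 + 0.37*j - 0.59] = 3.93*j^2 - 9.14*j + 0.37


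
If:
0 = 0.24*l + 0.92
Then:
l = -3.83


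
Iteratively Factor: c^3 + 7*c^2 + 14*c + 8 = (c + 4)*(c^2 + 3*c + 2) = (c + 1)*(c + 4)*(c + 2)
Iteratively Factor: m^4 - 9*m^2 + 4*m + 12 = (m - 2)*(m^3 + 2*m^2 - 5*m - 6) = (m - 2)^2*(m^2 + 4*m + 3) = (m - 2)^2*(m + 1)*(m + 3)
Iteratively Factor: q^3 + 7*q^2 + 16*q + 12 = (q + 2)*(q^2 + 5*q + 6) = (q + 2)*(q + 3)*(q + 2)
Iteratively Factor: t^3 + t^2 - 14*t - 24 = (t + 3)*(t^2 - 2*t - 8) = (t + 2)*(t + 3)*(t - 4)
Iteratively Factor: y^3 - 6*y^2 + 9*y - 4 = (y - 1)*(y^2 - 5*y + 4) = (y - 4)*(y - 1)*(y - 1)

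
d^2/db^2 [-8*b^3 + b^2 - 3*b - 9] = 2 - 48*b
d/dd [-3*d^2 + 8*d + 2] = 8 - 6*d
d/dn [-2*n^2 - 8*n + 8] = -4*n - 8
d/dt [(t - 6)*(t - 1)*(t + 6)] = 3*t^2 - 2*t - 36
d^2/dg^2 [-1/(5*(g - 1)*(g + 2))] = 2*(-(g - 1)^2 - (g - 1)*(g + 2) - (g + 2)^2)/(5*(g - 1)^3*(g + 2)^3)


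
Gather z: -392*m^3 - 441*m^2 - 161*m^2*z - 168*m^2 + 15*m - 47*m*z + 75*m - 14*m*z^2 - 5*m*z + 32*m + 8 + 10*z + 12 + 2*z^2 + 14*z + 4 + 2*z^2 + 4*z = -392*m^3 - 609*m^2 + 122*m + z^2*(4 - 14*m) + z*(-161*m^2 - 52*m + 28) + 24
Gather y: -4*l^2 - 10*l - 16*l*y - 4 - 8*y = -4*l^2 - 10*l + y*(-16*l - 8) - 4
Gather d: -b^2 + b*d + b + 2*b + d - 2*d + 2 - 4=-b^2 + 3*b + d*(b - 1) - 2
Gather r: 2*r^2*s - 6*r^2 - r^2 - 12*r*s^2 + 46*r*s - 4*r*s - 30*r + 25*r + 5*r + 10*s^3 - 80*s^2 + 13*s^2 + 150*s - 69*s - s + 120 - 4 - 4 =r^2*(2*s - 7) + r*(-12*s^2 + 42*s) + 10*s^3 - 67*s^2 + 80*s + 112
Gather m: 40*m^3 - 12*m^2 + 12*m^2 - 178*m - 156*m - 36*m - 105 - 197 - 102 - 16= 40*m^3 - 370*m - 420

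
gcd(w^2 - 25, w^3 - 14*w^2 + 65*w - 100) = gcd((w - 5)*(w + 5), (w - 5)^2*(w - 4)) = w - 5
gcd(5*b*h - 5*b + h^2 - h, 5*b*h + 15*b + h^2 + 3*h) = 5*b + h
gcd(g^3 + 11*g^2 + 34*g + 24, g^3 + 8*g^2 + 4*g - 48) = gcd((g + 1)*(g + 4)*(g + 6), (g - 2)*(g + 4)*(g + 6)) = g^2 + 10*g + 24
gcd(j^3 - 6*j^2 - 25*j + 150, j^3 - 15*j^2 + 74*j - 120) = j^2 - 11*j + 30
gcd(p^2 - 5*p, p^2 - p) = p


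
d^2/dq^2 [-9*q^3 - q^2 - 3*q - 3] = -54*q - 2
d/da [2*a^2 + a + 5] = 4*a + 1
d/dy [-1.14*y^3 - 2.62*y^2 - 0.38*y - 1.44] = -3.42*y^2 - 5.24*y - 0.38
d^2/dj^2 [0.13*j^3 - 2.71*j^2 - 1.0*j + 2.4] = 0.78*j - 5.42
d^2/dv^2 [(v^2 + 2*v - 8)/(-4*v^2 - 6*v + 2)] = (-2*v^3 + 90*v^2 + 132*v + 81)/(8*v^6 + 36*v^5 + 42*v^4 - 9*v^3 - 21*v^2 + 9*v - 1)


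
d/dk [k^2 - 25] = 2*k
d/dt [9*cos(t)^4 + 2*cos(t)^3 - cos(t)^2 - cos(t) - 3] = -(25*cos(t) + 3*cos(2*t) + 9*cos(3*t) + 2)*sin(t)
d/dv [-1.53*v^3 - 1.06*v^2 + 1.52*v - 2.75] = -4.59*v^2 - 2.12*v + 1.52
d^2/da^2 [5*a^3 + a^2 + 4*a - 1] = 30*a + 2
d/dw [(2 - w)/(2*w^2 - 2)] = (-w^2 + 2*w*(w - 2) + 1)/(2*(w^2 - 1)^2)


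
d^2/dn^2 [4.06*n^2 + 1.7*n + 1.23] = 8.12000000000000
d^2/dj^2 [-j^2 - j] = -2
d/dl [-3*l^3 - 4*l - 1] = -9*l^2 - 4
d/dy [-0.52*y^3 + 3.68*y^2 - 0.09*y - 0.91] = -1.56*y^2 + 7.36*y - 0.09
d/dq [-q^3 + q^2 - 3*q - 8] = -3*q^2 + 2*q - 3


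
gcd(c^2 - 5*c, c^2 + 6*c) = c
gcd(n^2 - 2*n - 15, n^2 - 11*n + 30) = n - 5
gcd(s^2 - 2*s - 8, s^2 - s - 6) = s + 2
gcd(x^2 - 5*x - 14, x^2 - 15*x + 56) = x - 7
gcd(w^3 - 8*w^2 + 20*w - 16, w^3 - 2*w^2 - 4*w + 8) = w^2 - 4*w + 4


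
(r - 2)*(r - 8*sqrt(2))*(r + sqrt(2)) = r^3 - 7*sqrt(2)*r^2 - 2*r^2 - 16*r + 14*sqrt(2)*r + 32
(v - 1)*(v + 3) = v^2 + 2*v - 3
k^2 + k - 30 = (k - 5)*(k + 6)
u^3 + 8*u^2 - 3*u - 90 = (u - 3)*(u + 5)*(u + 6)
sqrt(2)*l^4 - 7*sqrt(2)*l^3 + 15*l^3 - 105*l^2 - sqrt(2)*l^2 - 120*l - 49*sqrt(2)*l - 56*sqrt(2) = (l - 8)*(l + 1)*(l + 7*sqrt(2))*(sqrt(2)*l + 1)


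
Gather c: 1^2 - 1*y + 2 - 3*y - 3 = -4*y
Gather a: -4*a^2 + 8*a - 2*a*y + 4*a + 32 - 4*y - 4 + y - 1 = -4*a^2 + a*(12 - 2*y) - 3*y + 27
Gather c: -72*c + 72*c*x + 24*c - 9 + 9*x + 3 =c*(72*x - 48) + 9*x - 6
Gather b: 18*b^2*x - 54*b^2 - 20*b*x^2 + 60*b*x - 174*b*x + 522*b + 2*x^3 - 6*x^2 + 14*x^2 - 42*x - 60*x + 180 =b^2*(18*x - 54) + b*(-20*x^2 - 114*x + 522) + 2*x^3 + 8*x^2 - 102*x + 180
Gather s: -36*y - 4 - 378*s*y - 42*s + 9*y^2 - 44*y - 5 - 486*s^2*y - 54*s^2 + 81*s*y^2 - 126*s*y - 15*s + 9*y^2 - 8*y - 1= s^2*(-486*y - 54) + s*(81*y^2 - 504*y - 57) + 18*y^2 - 88*y - 10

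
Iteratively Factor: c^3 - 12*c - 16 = (c - 4)*(c^2 + 4*c + 4) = (c - 4)*(c + 2)*(c + 2)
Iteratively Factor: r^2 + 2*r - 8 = (r - 2)*(r + 4)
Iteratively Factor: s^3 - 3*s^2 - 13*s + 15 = (s - 5)*(s^2 + 2*s - 3) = (s - 5)*(s - 1)*(s + 3)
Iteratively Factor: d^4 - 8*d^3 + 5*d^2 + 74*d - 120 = (d - 5)*(d^3 - 3*d^2 - 10*d + 24) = (d - 5)*(d - 4)*(d^2 + d - 6) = (d - 5)*(d - 4)*(d + 3)*(d - 2)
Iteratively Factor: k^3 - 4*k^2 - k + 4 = (k - 1)*(k^2 - 3*k - 4) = (k - 1)*(k + 1)*(k - 4)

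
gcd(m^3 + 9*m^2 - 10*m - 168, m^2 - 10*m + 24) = m - 4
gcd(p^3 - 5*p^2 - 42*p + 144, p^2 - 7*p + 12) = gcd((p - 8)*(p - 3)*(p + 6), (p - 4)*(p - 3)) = p - 3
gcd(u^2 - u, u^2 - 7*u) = u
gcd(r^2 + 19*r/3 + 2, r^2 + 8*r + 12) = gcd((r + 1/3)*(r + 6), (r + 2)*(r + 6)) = r + 6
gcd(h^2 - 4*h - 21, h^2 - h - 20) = 1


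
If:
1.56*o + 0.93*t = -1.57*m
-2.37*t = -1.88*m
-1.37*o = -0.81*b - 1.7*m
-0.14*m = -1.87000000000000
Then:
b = -61.45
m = 13.36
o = -19.76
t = 10.60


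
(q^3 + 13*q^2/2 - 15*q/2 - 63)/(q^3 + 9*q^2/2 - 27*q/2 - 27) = (2*q + 7)/(2*q + 3)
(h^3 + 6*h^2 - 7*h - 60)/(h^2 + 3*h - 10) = (h^2 + h - 12)/(h - 2)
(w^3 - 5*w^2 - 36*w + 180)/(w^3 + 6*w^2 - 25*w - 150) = (w - 6)/(w + 5)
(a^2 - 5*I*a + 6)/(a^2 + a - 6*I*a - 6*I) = (a + I)/(a + 1)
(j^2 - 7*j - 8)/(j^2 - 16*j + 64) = (j + 1)/(j - 8)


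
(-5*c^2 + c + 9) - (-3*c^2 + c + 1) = 8 - 2*c^2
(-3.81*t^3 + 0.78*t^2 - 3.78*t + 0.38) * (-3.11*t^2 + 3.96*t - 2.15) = 11.8491*t^5 - 17.5134*t^4 + 23.0361*t^3 - 17.8276*t^2 + 9.6318*t - 0.817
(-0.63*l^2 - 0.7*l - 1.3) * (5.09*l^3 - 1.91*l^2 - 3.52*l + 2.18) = -3.2067*l^5 - 2.3597*l^4 - 3.0624*l^3 + 3.5736*l^2 + 3.05*l - 2.834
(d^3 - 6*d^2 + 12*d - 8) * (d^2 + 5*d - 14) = d^5 - d^4 - 32*d^3 + 136*d^2 - 208*d + 112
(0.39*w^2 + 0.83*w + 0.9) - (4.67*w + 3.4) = 0.39*w^2 - 3.84*w - 2.5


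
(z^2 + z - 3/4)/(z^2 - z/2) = (z + 3/2)/z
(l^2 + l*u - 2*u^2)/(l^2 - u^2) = (l + 2*u)/(l + u)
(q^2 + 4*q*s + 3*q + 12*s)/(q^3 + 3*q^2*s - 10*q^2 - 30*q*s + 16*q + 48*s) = (q^2 + 4*q*s + 3*q + 12*s)/(q^3 + 3*q^2*s - 10*q^2 - 30*q*s + 16*q + 48*s)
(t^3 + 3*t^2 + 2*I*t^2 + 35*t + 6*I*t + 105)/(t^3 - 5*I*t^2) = (t^2 + t*(3 + 7*I) + 21*I)/t^2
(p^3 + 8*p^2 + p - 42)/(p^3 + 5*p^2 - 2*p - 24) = (p + 7)/(p + 4)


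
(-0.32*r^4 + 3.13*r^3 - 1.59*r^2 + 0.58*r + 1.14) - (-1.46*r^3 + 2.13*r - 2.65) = -0.32*r^4 + 4.59*r^3 - 1.59*r^2 - 1.55*r + 3.79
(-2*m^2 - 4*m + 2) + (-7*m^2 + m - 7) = -9*m^2 - 3*m - 5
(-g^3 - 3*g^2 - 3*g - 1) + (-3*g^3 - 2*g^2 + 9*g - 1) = -4*g^3 - 5*g^2 + 6*g - 2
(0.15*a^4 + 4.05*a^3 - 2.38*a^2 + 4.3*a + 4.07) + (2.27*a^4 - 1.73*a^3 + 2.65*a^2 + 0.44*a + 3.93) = 2.42*a^4 + 2.32*a^3 + 0.27*a^2 + 4.74*a + 8.0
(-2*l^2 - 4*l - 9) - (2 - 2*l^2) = -4*l - 11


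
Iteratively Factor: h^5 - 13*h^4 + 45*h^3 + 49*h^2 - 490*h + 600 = (h - 5)*(h^4 - 8*h^3 + 5*h^2 + 74*h - 120) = (h - 5)^2*(h^3 - 3*h^2 - 10*h + 24) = (h - 5)^2*(h - 2)*(h^2 - h - 12) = (h - 5)^2*(h - 2)*(h + 3)*(h - 4)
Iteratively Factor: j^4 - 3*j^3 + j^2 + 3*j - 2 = (j - 2)*(j^3 - j^2 - j + 1) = (j - 2)*(j + 1)*(j^2 - 2*j + 1) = (j - 2)*(j - 1)*(j + 1)*(j - 1)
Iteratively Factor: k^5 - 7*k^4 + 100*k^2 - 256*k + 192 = (k + 4)*(k^4 - 11*k^3 + 44*k^2 - 76*k + 48) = (k - 4)*(k + 4)*(k^3 - 7*k^2 + 16*k - 12) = (k - 4)*(k - 3)*(k + 4)*(k^2 - 4*k + 4) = (k - 4)*(k - 3)*(k - 2)*(k + 4)*(k - 2)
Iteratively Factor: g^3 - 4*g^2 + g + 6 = (g - 3)*(g^2 - g - 2) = (g - 3)*(g + 1)*(g - 2)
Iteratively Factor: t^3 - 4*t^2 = (t - 4)*(t^2) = t*(t - 4)*(t)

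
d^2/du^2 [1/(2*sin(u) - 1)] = 2*(-sin(u) + cos(2*u) + 3)/(2*sin(u) - 1)^3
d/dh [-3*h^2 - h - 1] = -6*h - 1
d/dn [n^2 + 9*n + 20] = 2*n + 9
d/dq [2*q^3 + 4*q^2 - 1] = 2*q*(3*q + 4)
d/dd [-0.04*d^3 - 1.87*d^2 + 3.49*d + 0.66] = -0.12*d^2 - 3.74*d + 3.49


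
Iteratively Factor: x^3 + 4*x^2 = (x + 4)*(x^2) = x*(x + 4)*(x)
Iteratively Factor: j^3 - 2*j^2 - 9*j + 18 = (j - 3)*(j^2 + j - 6) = (j - 3)*(j - 2)*(j + 3)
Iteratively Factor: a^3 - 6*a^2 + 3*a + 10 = (a + 1)*(a^2 - 7*a + 10) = (a - 2)*(a + 1)*(a - 5)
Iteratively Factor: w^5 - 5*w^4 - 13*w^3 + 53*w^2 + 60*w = (w + 1)*(w^4 - 6*w^3 - 7*w^2 + 60*w) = (w - 5)*(w + 1)*(w^3 - w^2 - 12*w) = (w - 5)*(w + 1)*(w + 3)*(w^2 - 4*w) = (w - 5)*(w - 4)*(w + 1)*(w + 3)*(w)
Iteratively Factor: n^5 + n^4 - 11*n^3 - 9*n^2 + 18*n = (n + 2)*(n^4 - n^3 - 9*n^2 + 9*n) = n*(n + 2)*(n^3 - n^2 - 9*n + 9) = n*(n + 2)*(n + 3)*(n^2 - 4*n + 3) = n*(n - 3)*(n + 2)*(n + 3)*(n - 1)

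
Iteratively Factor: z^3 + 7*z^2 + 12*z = (z + 4)*(z^2 + 3*z) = z*(z + 4)*(z + 3)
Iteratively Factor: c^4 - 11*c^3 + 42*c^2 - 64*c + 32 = (c - 4)*(c^3 - 7*c^2 + 14*c - 8) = (c - 4)^2*(c^2 - 3*c + 2) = (c - 4)^2*(c - 1)*(c - 2)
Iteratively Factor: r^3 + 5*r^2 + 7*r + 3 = (r + 1)*(r^2 + 4*r + 3) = (r + 1)*(r + 3)*(r + 1)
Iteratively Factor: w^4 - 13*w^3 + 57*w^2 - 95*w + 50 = (w - 5)*(w^3 - 8*w^2 + 17*w - 10) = (w - 5)^2*(w^2 - 3*w + 2) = (w - 5)^2*(w - 1)*(w - 2)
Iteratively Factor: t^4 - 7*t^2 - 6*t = (t - 3)*(t^3 + 3*t^2 + 2*t) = t*(t - 3)*(t^2 + 3*t + 2) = t*(t - 3)*(t + 1)*(t + 2)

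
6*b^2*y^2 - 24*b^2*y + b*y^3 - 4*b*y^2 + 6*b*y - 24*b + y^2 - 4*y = (6*b + y)*(y - 4)*(b*y + 1)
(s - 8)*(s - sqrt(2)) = s^2 - 8*s - sqrt(2)*s + 8*sqrt(2)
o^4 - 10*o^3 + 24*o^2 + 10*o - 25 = (o - 5)^2*(o - 1)*(o + 1)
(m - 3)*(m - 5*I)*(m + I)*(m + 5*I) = m^4 - 3*m^3 + I*m^3 + 25*m^2 - 3*I*m^2 - 75*m + 25*I*m - 75*I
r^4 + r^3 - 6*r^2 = r^2*(r - 2)*(r + 3)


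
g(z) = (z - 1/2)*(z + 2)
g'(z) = 2*z + 3/2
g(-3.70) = 7.14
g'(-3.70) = -5.90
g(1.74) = 4.64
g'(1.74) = 4.98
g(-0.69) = -1.56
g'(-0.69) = 0.12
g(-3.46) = 5.78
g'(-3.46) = -5.42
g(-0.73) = -1.56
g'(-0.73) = 0.04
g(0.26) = -0.54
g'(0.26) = 2.02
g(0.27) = -0.52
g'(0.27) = 2.04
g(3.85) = 19.60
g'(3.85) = 9.20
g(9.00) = 93.50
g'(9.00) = 19.50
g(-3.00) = 3.50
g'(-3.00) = -4.50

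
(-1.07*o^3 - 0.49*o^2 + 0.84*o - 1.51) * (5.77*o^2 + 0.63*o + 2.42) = -6.1739*o^5 - 3.5014*o^4 + 1.9487*o^3 - 9.3693*o^2 + 1.0815*o - 3.6542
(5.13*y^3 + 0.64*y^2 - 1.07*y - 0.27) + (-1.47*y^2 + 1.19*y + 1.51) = 5.13*y^3 - 0.83*y^2 + 0.12*y + 1.24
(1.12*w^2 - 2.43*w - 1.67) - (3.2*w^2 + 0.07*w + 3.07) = -2.08*w^2 - 2.5*w - 4.74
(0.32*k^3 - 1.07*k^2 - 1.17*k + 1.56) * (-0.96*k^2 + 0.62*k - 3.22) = -0.3072*k^5 + 1.2256*k^4 - 0.5706*k^3 + 1.2224*k^2 + 4.7346*k - 5.0232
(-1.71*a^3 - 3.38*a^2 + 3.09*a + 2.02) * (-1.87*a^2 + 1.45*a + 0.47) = 3.1977*a^5 + 3.8411*a^4 - 11.483*a^3 - 0.8855*a^2 + 4.3813*a + 0.9494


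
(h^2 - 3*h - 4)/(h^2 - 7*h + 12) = (h + 1)/(h - 3)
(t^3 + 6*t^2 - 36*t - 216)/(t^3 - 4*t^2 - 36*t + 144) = (t + 6)/(t - 4)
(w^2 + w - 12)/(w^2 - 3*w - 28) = (w - 3)/(w - 7)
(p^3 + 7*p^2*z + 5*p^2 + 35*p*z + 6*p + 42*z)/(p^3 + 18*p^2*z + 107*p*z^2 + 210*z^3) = (p^2 + 5*p + 6)/(p^2 + 11*p*z + 30*z^2)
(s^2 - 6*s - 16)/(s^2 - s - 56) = (s + 2)/(s + 7)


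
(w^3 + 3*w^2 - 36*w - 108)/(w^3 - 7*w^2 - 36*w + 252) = (w + 3)/(w - 7)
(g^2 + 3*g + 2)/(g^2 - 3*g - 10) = (g + 1)/(g - 5)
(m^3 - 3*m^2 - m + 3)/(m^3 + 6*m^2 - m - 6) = (m - 3)/(m + 6)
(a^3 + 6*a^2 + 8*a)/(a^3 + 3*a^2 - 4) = a*(a + 4)/(a^2 + a - 2)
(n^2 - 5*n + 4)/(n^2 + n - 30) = (n^2 - 5*n + 4)/(n^2 + n - 30)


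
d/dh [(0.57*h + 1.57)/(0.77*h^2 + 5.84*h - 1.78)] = (0.4389*h^2 + 3.3288*h - (0.57*h + 1.57)*(1.54*h + 5.84) - 1.0146)/(0.77*h^2 + 5.84*h - 1.78)^2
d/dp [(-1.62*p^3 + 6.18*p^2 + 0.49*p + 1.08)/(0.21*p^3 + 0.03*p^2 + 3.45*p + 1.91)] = (2.22044604925031e-16*p^5 - 1.3464*p^4 - 11.3838*p^3 + 11.3433*p^2 + 23.5428*p - 2.7901)/(0.0441*p^6 + 0.0126*p^5 + 1.4499*p^4 + 1.0092*p^3 + 12.0171*p^2 + 13.179*p + 3.6481)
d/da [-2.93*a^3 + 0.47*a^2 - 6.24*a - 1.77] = -8.79*a^2 + 0.94*a - 6.24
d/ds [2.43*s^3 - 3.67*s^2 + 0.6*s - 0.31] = 7.29*s^2 - 7.34*s + 0.6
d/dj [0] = 0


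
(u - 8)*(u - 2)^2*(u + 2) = u^4 - 10*u^3 + 12*u^2 + 40*u - 64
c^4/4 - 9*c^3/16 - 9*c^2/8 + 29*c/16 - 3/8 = (c/4 + 1/2)*(c - 3)*(c - 1)*(c - 1/4)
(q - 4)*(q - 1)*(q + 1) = q^3 - 4*q^2 - q + 4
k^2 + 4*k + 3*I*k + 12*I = (k + 4)*(k + 3*I)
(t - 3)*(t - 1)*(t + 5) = t^3 + t^2 - 17*t + 15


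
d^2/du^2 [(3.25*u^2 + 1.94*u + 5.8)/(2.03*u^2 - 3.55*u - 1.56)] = (62.831342*u^3 + 205.15992*u^2 - 213.924648*u + 177.25484)/(8.365427*u^6 - 43.887585*u^5 + 57.463413*u^4 + 22.713965*u^3 - 44.159076*u^2 - 25.91784*u - 3.796416)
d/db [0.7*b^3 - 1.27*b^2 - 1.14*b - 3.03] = 2.1*b^2 - 2.54*b - 1.14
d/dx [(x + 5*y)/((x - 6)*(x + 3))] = (-x^2 - 10*x*y + 15*y - 18)/(x^4 - 6*x^3 - 27*x^2 + 108*x + 324)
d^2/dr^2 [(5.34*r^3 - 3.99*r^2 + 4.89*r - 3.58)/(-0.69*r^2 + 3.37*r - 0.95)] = (3.5527136788005e-15*r^5 - 4.26325641456066e-14*r^4 - 100.391316*r^3 + 97.1100180000001*r^2 - 59.631174*r + 52.513304)/(0.328509*r^6 - 4.813371*r^5 + 24.865668*r^4 - 51.526963*r^3 + 34.23534*r^2 - 9.124275*r + 0.857375)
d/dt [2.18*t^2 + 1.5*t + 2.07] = 4.36*t + 1.5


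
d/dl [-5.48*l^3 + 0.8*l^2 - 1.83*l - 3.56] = -16.44*l^2 + 1.6*l - 1.83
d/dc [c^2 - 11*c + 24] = 2*c - 11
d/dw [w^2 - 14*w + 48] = 2*w - 14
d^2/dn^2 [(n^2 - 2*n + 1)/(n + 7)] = 128/(n^3 + 21*n^2 + 147*n + 343)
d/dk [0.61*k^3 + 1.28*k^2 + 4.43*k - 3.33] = 1.83*k^2 + 2.56*k + 4.43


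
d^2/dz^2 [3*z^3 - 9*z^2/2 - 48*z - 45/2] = 18*z - 9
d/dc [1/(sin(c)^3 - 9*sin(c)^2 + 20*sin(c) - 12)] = (-3*sin(c)^2 + 18*sin(c) - 20)*cos(c)/(sin(c)^3 - 9*sin(c)^2 + 20*sin(c) - 12)^2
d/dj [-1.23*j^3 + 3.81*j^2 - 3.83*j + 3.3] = -3.69*j^2 + 7.62*j - 3.83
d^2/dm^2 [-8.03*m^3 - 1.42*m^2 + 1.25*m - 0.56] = -48.18*m - 2.84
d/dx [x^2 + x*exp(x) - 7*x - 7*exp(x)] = x*exp(x) + 2*x - 6*exp(x) - 7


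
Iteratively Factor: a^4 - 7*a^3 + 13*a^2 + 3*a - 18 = (a - 2)*(a^3 - 5*a^2 + 3*a + 9) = (a - 3)*(a - 2)*(a^2 - 2*a - 3) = (a - 3)^2*(a - 2)*(a + 1)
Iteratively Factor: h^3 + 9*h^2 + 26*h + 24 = (h + 3)*(h^2 + 6*h + 8) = (h + 3)*(h + 4)*(h + 2)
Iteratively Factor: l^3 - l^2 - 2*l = (l + 1)*(l^2 - 2*l) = l*(l + 1)*(l - 2)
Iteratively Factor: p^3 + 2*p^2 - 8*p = (p + 4)*(p^2 - 2*p) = p*(p + 4)*(p - 2)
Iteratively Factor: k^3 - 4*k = (k + 2)*(k^2 - 2*k) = (k - 2)*(k + 2)*(k)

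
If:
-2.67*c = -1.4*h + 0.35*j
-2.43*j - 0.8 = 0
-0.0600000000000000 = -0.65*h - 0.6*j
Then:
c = 0.25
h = 0.40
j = -0.33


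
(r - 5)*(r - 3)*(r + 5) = r^3 - 3*r^2 - 25*r + 75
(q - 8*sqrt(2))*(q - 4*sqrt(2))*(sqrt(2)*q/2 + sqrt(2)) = sqrt(2)*q^3/2 - 12*q^2 + sqrt(2)*q^2 - 24*q + 32*sqrt(2)*q + 64*sqrt(2)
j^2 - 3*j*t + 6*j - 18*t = (j + 6)*(j - 3*t)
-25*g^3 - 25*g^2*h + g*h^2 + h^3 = (-5*g + h)*(g + h)*(5*g + h)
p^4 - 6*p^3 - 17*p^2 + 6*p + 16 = (p - 8)*(p - 1)*(p + 1)*(p + 2)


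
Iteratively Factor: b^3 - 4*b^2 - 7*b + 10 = (b + 2)*(b^2 - 6*b + 5) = (b - 1)*(b + 2)*(b - 5)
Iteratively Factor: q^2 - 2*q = (q)*(q - 2)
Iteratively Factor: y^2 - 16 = (y - 4)*(y + 4)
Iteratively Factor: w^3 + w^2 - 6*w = (w - 2)*(w^2 + 3*w) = (w - 2)*(w + 3)*(w)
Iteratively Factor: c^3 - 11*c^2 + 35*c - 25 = (c - 1)*(c^2 - 10*c + 25) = (c - 5)*(c - 1)*(c - 5)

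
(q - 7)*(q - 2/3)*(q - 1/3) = q^3 - 8*q^2 + 65*q/9 - 14/9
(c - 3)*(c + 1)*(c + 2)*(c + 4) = c^4 + 4*c^3 - 7*c^2 - 34*c - 24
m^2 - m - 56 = (m - 8)*(m + 7)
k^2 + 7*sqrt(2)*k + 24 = (k + 3*sqrt(2))*(k + 4*sqrt(2))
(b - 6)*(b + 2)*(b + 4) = b^3 - 28*b - 48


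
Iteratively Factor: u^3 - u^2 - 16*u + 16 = (u - 4)*(u^2 + 3*u - 4) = (u - 4)*(u - 1)*(u + 4)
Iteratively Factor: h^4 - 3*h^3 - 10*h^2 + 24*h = (h)*(h^3 - 3*h^2 - 10*h + 24) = h*(h + 3)*(h^2 - 6*h + 8) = h*(h - 2)*(h + 3)*(h - 4)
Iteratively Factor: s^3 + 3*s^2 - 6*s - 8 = (s - 2)*(s^2 + 5*s + 4) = (s - 2)*(s + 1)*(s + 4)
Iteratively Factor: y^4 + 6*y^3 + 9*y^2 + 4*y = (y)*(y^3 + 6*y^2 + 9*y + 4) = y*(y + 1)*(y^2 + 5*y + 4) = y*(y + 1)*(y + 4)*(y + 1)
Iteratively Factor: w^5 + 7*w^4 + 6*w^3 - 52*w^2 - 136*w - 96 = (w + 4)*(w^4 + 3*w^3 - 6*w^2 - 28*w - 24) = (w + 2)*(w + 4)*(w^3 + w^2 - 8*w - 12) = (w + 2)^2*(w + 4)*(w^2 - w - 6) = (w + 2)^3*(w + 4)*(w - 3)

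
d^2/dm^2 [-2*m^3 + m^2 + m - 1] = 2 - 12*m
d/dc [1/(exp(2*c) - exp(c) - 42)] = (1 - 2*exp(c))*exp(c)/(-exp(2*c) + exp(c) + 42)^2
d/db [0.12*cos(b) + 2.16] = -0.12*sin(b)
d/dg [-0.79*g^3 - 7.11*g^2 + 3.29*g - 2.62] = -2.37*g^2 - 14.22*g + 3.29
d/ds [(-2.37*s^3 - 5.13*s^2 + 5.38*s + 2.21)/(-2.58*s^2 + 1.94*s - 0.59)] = (6.1146*s^4 - 9.1956*s^3 + 8.1231*s^2 + 17.457*s - 7.4616)/(6.6564*s^4 - 10.0104*s^3 + 6.808*s^2 - 2.2892*s + 0.3481)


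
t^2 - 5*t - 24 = (t - 8)*(t + 3)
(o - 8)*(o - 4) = o^2 - 12*o + 32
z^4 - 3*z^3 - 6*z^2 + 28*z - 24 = (z - 2)^3*(z + 3)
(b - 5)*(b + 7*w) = b^2 + 7*b*w - 5*b - 35*w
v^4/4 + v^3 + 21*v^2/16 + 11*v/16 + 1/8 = (v/4 + 1/4)*(v + 1/2)^2*(v + 2)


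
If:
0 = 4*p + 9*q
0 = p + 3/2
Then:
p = -3/2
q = 2/3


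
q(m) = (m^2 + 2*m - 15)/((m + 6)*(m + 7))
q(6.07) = 0.22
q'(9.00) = 0.04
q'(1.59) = 0.11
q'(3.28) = 0.08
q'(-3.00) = 0.25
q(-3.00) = -1.00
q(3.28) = 0.02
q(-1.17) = -0.57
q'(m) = (2*m + 2)/((m + 6)*(m + 7)) - (m^2 + 2*m - 15)/((m + 6)*(m + 7)^2) - (m^2 + 2*m - 15)/((m + 6)^2*(m + 7)) = (11*m^2 + 114*m + 279)/(m^4 + 26*m^3 + 253*m^2 + 1092*m + 1764)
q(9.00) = 0.35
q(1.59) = -0.14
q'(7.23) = 0.05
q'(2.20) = 0.10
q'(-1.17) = 0.20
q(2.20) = -0.08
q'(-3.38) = 0.22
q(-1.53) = -0.64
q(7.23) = 0.27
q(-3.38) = -1.09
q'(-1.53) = 0.22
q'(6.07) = 0.06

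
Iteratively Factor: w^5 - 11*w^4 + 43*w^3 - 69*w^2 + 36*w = (w - 1)*(w^4 - 10*w^3 + 33*w^2 - 36*w) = (w - 4)*(w - 1)*(w^3 - 6*w^2 + 9*w) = (w - 4)*(w - 3)*(w - 1)*(w^2 - 3*w) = (w - 4)*(w - 3)^2*(w - 1)*(w)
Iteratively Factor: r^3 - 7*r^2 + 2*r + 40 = (r - 4)*(r^2 - 3*r - 10) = (r - 5)*(r - 4)*(r + 2)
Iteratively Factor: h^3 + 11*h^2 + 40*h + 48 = (h + 4)*(h^2 + 7*h + 12) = (h + 3)*(h + 4)*(h + 4)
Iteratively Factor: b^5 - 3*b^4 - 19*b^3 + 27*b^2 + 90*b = (b + 3)*(b^4 - 6*b^3 - b^2 + 30*b) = (b + 2)*(b + 3)*(b^3 - 8*b^2 + 15*b) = b*(b + 2)*(b + 3)*(b^2 - 8*b + 15) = b*(b - 5)*(b + 2)*(b + 3)*(b - 3)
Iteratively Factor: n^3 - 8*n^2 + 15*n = (n - 5)*(n^2 - 3*n) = (n - 5)*(n - 3)*(n)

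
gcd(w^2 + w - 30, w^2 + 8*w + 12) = w + 6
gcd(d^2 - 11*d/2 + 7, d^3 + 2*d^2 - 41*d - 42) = 1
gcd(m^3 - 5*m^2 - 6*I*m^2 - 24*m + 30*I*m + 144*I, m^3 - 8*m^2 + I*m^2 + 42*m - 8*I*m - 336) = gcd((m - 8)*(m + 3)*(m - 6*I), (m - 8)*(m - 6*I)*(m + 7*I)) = m^2 + m*(-8 - 6*I) + 48*I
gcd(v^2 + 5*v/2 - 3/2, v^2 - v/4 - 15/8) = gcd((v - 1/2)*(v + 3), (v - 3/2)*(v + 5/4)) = 1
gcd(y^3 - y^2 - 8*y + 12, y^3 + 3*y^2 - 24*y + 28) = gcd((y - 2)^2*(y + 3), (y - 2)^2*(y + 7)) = y^2 - 4*y + 4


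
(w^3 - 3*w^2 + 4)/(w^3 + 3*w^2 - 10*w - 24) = (w^3 - 3*w^2 + 4)/(w^3 + 3*w^2 - 10*w - 24)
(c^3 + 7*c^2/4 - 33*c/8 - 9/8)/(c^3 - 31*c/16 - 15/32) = 4*(c + 3)/(4*c + 5)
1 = 1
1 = 1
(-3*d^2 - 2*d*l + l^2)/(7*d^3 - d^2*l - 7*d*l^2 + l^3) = (-3*d + l)/(7*d^2 - 8*d*l + l^2)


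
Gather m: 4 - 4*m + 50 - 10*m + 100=154 - 14*m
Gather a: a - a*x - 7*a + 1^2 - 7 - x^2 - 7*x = a*(-x - 6) - x^2 - 7*x - 6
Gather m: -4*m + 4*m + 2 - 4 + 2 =0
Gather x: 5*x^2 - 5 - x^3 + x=-x^3 + 5*x^2 + x - 5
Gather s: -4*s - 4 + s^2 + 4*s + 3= s^2 - 1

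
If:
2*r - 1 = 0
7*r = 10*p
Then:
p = 7/20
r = 1/2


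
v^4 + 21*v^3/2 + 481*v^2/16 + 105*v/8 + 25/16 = (v + 1/4)^2*(v + 5)^2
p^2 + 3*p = p*(p + 3)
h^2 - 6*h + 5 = (h - 5)*(h - 1)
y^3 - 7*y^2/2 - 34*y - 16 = (y - 8)*(y + 1/2)*(y + 4)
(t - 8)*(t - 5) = t^2 - 13*t + 40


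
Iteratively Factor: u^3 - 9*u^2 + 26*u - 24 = (u - 2)*(u^2 - 7*u + 12) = (u - 3)*(u - 2)*(u - 4)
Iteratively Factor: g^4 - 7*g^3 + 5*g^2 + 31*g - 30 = (g + 2)*(g^3 - 9*g^2 + 23*g - 15) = (g - 5)*(g + 2)*(g^2 - 4*g + 3) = (g - 5)*(g - 1)*(g + 2)*(g - 3)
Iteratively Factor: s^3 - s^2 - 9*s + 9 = (s + 3)*(s^2 - 4*s + 3) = (s - 1)*(s + 3)*(s - 3)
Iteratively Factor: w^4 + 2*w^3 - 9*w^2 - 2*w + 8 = (w + 1)*(w^3 + w^2 - 10*w + 8) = (w - 2)*(w + 1)*(w^2 + 3*w - 4) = (w - 2)*(w + 1)*(w + 4)*(w - 1)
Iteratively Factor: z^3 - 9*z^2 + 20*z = (z - 4)*(z^2 - 5*z) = z*(z - 4)*(z - 5)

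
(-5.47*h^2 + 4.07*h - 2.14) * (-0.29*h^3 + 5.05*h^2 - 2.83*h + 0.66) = 1.5863*h^5 - 28.8038*h^4 + 36.6542*h^3 - 25.9353*h^2 + 8.7424*h - 1.4124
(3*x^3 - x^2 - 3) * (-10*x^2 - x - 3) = -30*x^5 + 7*x^4 - 8*x^3 + 33*x^2 + 3*x + 9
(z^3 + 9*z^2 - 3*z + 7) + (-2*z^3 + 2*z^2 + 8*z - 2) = -z^3 + 11*z^2 + 5*z + 5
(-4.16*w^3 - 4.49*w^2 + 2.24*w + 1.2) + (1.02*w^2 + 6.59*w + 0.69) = -4.16*w^3 - 3.47*w^2 + 8.83*w + 1.89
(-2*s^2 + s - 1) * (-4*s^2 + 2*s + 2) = 8*s^4 - 8*s^3 + 2*s^2 - 2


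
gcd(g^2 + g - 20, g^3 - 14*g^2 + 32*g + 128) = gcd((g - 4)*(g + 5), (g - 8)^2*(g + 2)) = 1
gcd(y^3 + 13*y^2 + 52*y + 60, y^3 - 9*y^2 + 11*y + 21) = 1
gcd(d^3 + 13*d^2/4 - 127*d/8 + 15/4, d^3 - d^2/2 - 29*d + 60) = d^2 + 7*d/2 - 15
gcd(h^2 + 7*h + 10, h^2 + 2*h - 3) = 1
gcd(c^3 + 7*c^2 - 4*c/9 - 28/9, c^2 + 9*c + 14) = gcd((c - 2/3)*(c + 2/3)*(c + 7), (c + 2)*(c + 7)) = c + 7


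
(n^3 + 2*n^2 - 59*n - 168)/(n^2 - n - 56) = n + 3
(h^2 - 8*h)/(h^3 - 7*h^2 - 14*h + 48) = h/(h^2 + h - 6)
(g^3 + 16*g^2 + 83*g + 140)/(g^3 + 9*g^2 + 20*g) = (g + 7)/g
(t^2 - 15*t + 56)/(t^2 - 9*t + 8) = (t - 7)/(t - 1)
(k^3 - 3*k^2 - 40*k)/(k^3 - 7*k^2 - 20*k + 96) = k*(k + 5)/(k^2 + k - 12)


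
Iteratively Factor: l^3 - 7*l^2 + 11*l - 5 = (l - 1)*(l^2 - 6*l + 5) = (l - 1)^2*(l - 5)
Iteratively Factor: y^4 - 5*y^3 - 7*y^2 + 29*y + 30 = (y + 1)*(y^3 - 6*y^2 - y + 30) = (y - 5)*(y + 1)*(y^2 - y - 6) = (y - 5)*(y - 3)*(y + 1)*(y + 2)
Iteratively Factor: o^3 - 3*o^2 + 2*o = (o)*(o^2 - 3*o + 2) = o*(o - 1)*(o - 2)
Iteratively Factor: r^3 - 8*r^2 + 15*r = (r)*(r^2 - 8*r + 15) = r*(r - 5)*(r - 3)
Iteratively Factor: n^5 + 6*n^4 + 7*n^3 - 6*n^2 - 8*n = (n + 2)*(n^4 + 4*n^3 - n^2 - 4*n) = n*(n + 2)*(n^3 + 4*n^2 - n - 4) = n*(n + 1)*(n + 2)*(n^2 + 3*n - 4) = n*(n - 1)*(n + 1)*(n + 2)*(n + 4)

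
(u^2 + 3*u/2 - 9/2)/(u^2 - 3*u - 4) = (-2*u^2 - 3*u + 9)/(2*(-u^2 + 3*u + 4))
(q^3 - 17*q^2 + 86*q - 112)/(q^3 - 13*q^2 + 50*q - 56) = (q - 8)/(q - 4)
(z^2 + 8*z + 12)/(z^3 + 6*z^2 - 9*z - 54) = (z + 2)/(z^2 - 9)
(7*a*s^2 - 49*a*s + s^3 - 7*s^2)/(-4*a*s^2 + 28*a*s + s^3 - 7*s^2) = (7*a + s)/(-4*a + s)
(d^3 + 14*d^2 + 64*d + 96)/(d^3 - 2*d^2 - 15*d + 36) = (d^2 + 10*d + 24)/(d^2 - 6*d + 9)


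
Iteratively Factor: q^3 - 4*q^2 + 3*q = (q)*(q^2 - 4*q + 3) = q*(q - 1)*(q - 3)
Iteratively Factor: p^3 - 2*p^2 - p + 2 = (p - 2)*(p^2 - 1) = (p - 2)*(p - 1)*(p + 1)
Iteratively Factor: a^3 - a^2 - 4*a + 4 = (a - 2)*(a^2 + a - 2) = (a - 2)*(a + 2)*(a - 1)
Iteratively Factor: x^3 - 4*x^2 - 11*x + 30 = (x - 2)*(x^2 - 2*x - 15) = (x - 5)*(x - 2)*(x + 3)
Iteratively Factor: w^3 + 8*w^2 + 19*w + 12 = (w + 1)*(w^2 + 7*w + 12) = (w + 1)*(w + 3)*(w + 4)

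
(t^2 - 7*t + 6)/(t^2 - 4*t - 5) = (-t^2 + 7*t - 6)/(-t^2 + 4*t + 5)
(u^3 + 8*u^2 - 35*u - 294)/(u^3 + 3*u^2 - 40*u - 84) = (u + 7)/(u + 2)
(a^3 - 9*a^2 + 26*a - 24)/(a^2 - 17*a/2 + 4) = 2*(a^3 - 9*a^2 + 26*a - 24)/(2*a^2 - 17*a + 8)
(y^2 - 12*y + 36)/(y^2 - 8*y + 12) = (y - 6)/(y - 2)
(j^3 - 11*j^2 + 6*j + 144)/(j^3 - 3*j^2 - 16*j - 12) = (j^2 - 5*j - 24)/(j^2 + 3*j + 2)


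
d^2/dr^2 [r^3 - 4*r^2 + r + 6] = 6*r - 8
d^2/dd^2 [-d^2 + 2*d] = -2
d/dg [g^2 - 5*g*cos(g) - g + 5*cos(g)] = 5*g*sin(g) + 2*g - 5*sqrt(2)*sin(g + pi/4) - 1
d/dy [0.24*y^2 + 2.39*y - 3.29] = 0.48*y + 2.39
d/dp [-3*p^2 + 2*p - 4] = 2 - 6*p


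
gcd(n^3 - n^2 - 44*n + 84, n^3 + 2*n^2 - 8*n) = n - 2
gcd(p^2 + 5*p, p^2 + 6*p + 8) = 1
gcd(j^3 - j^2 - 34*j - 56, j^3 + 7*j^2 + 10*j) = j + 2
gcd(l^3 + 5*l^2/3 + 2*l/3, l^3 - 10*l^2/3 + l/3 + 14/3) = l + 1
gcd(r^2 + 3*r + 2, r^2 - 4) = r + 2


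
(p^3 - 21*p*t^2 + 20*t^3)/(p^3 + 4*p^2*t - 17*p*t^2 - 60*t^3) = (p - t)/(p + 3*t)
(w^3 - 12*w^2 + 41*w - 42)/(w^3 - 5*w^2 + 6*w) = (w - 7)/w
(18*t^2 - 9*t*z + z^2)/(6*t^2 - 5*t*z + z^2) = (-6*t + z)/(-2*t + z)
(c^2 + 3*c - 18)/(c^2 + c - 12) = (c + 6)/(c + 4)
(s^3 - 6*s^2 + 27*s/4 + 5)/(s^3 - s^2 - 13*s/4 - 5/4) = (s - 4)/(s + 1)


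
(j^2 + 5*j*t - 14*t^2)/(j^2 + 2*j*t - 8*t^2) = (j + 7*t)/(j + 4*t)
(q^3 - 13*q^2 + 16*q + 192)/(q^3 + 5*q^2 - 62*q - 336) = (q^2 - 5*q - 24)/(q^2 + 13*q + 42)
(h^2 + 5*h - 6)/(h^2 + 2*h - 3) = (h + 6)/(h + 3)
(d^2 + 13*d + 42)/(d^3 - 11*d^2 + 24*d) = (d^2 + 13*d + 42)/(d*(d^2 - 11*d + 24))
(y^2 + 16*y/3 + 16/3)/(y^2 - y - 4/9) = 3*(3*y^2 + 16*y + 16)/(9*y^2 - 9*y - 4)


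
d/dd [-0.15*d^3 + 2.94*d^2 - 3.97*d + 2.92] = -0.45*d^2 + 5.88*d - 3.97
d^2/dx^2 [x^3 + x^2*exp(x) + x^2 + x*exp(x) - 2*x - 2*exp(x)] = x^2*exp(x) + 5*x*exp(x) + 6*x + 2*exp(x) + 2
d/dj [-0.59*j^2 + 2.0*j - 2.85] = 2.0 - 1.18*j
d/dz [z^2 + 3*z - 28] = 2*z + 3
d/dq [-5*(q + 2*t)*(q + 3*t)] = -10*q - 25*t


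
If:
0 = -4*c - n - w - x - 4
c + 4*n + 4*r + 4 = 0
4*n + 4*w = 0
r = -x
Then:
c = -x/4 - 1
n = 17*x/16 - 3/4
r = -x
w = 3/4 - 17*x/16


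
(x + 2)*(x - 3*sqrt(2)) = x^2 - 3*sqrt(2)*x + 2*x - 6*sqrt(2)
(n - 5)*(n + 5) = n^2 - 25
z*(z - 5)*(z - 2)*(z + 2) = z^4 - 5*z^3 - 4*z^2 + 20*z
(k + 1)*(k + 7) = k^2 + 8*k + 7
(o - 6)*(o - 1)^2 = o^3 - 8*o^2 + 13*o - 6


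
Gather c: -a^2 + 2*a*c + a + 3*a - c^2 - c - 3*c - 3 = -a^2 + 4*a - c^2 + c*(2*a - 4) - 3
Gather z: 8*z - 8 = 8*z - 8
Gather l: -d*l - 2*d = -d*l - 2*d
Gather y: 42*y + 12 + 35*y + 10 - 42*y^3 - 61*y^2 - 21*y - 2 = -42*y^3 - 61*y^2 + 56*y + 20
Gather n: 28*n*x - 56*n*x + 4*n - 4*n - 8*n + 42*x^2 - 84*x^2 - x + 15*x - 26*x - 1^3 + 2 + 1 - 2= n*(-28*x - 8) - 42*x^2 - 12*x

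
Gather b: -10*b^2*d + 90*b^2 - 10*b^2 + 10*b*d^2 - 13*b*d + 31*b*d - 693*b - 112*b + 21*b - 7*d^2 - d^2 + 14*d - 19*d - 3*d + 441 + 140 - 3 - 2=b^2*(80 - 10*d) + b*(10*d^2 + 18*d - 784) - 8*d^2 - 8*d + 576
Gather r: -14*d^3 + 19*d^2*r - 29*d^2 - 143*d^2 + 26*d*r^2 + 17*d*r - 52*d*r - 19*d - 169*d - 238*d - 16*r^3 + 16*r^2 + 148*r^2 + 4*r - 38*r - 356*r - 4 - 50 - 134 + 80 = -14*d^3 - 172*d^2 - 426*d - 16*r^3 + r^2*(26*d + 164) + r*(19*d^2 - 35*d - 390) - 108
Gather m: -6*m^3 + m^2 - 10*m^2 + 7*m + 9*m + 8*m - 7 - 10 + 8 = -6*m^3 - 9*m^2 + 24*m - 9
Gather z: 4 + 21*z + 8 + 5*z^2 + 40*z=5*z^2 + 61*z + 12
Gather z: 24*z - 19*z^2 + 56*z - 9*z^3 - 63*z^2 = -9*z^3 - 82*z^2 + 80*z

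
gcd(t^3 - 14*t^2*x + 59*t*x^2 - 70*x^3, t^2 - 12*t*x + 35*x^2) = t^2 - 12*t*x + 35*x^2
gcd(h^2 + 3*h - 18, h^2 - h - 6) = h - 3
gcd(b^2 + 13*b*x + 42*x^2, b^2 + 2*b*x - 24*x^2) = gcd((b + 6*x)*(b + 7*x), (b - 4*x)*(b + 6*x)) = b + 6*x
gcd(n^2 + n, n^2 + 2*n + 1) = n + 1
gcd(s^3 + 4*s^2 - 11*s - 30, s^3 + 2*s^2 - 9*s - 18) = s^2 - s - 6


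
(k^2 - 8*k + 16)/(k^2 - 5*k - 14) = (-k^2 + 8*k - 16)/(-k^2 + 5*k + 14)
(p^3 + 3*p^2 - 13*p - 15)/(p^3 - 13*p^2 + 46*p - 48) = (p^2 + 6*p + 5)/(p^2 - 10*p + 16)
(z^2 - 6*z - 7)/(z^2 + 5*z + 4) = (z - 7)/(z + 4)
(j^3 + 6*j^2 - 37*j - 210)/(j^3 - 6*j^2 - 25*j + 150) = (j + 7)/(j - 5)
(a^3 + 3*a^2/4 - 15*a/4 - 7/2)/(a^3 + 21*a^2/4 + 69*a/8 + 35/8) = 2*(a - 2)/(2*a + 5)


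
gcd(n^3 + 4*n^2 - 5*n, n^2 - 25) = n + 5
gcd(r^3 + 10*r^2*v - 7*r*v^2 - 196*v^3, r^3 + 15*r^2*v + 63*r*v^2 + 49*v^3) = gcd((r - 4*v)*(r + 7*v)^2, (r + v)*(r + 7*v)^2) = r^2 + 14*r*v + 49*v^2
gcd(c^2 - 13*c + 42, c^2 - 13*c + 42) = c^2 - 13*c + 42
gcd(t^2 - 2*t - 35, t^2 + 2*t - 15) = t + 5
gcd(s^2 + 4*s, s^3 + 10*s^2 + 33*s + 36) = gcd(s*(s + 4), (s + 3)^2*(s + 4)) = s + 4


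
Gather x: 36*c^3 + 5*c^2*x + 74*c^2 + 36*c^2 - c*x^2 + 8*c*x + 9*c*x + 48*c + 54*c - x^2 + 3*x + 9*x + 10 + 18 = 36*c^3 + 110*c^2 + 102*c + x^2*(-c - 1) + x*(5*c^2 + 17*c + 12) + 28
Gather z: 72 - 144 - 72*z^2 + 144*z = -72*z^2 + 144*z - 72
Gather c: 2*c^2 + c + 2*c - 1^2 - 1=2*c^2 + 3*c - 2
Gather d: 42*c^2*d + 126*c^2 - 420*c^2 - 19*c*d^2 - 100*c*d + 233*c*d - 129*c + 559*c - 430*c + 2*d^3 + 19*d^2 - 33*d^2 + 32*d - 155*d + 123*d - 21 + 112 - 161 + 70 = -294*c^2 + 2*d^3 + d^2*(-19*c - 14) + d*(42*c^2 + 133*c)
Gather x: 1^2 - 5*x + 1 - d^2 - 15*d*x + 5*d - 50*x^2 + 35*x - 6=-d^2 + 5*d - 50*x^2 + x*(30 - 15*d) - 4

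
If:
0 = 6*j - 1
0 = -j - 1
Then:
No Solution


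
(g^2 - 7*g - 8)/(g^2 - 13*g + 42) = (g^2 - 7*g - 8)/(g^2 - 13*g + 42)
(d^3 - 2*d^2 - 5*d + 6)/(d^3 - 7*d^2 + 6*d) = (d^2 - d - 6)/(d*(d - 6))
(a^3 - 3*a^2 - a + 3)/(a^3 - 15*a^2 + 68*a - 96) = (a^2 - 1)/(a^2 - 12*a + 32)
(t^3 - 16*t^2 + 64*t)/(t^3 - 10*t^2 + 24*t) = (t^2 - 16*t + 64)/(t^2 - 10*t + 24)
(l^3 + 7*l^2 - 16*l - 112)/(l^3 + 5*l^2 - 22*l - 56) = (l + 4)/(l + 2)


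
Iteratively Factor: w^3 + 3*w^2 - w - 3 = (w + 1)*(w^2 + 2*w - 3) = (w + 1)*(w + 3)*(w - 1)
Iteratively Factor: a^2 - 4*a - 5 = (a - 5)*(a + 1)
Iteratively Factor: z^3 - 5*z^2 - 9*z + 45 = (z + 3)*(z^2 - 8*z + 15) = (z - 3)*(z + 3)*(z - 5)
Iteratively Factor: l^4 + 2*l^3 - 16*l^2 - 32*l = (l + 2)*(l^3 - 16*l) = (l + 2)*(l + 4)*(l^2 - 4*l) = l*(l + 2)*(l + 4)*(l - 4)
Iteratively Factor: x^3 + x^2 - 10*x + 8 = (x - 2)*(x^2 + 3*x - 4) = (x - 2)*(x - 1)*(x + 4)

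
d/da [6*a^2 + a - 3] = 12*a + 1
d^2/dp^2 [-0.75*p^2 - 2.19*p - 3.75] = -1.50000000000000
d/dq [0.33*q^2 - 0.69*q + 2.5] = 0.66*q - 0.69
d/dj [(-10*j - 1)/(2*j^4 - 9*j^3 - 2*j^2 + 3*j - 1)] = (60*j^4 - 172*j^3 - 47*j^2 - 4*j + 13)/(4*j^8 - 36*j^7 + 73*j^6 + 48*j^5 - 54*j^4 + 6*j^3 + 13*j^2 - 6*j + 1)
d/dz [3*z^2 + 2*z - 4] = 6*z + 2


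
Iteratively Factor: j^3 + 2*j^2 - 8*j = (j + 4)*(j^2 - 2*j) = (j - 2)*(j + 4)*(j)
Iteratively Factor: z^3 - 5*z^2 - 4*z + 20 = (z - 5)*(z^2 - 4) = (z - 5)*(z - 2)*(z + 2)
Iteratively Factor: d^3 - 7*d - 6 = (d + 2)*(d^2 - 2*d - 3) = (d + 1)*(d + 2)*(d - 3)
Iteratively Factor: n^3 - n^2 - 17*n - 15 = (n - 5)*(n^2 + 4*n + 3) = (n - 5)*(n + 3)*(n + 1)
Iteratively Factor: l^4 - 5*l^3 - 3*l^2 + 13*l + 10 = (l - 2)*(l^3 - 3*l^2 - 9*l - 5) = (l - 2)*(l + 1)*(l^2 - 4*l - 5) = (l - 5)*(l - 2)*(l + 1)*(l + 1)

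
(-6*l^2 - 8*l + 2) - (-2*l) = -6*l^2 - 6*l + 2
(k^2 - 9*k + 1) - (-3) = k^2 - 9*k + 4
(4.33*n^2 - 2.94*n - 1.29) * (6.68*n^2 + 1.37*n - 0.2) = 28.9244*n^4 - 13.7071*n^3 - 13.511*n^2 - 1.1793*n + 0.258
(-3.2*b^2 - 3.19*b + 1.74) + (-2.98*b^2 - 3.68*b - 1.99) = -6.18*b^2 - 6.87*b - 0.25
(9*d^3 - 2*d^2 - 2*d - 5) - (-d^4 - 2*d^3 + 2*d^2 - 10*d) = d^4 + 11*d^3 - 4*d^2 + 8*d - 5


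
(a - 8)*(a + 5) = a^2 - 3*a - 40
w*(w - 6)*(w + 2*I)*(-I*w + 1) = -I*w^4 + 3*w^3 + 6*I*w^3 - 18*w^2 + 2*I*w^2 - 12*I*w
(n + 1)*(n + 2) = n^2 + 3*n + 2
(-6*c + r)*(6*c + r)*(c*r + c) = -36*c^3*r - 36*c^3 + c*r^3 + c*r^2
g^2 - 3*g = g*(g - 3)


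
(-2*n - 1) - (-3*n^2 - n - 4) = 3*n^2 - n + 3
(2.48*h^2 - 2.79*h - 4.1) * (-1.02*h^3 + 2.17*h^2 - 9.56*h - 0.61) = -2.5296*h^5 + 8.2274*h^4 - 25.5811*h^3 + 16.2626*h^2 + 40.8979*h + 2.501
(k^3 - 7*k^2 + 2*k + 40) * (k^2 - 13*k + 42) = k^5 - 20*k^4 + 135*k^3 - 280*k^2 - 436*k + 1680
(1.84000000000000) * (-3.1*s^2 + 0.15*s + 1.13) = -5.704*s^2 + 0.276*s + 2.0792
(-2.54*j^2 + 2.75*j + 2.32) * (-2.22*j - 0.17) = 5.6388*j^3 - 5.6732*j^2 - 5.6179*j - 0.3944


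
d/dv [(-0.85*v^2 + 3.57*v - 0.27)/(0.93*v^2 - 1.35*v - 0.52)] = (-2.1726*v^2 + 1.3862*v - 2.2209)/(0.8649*v^4 - 2.511*v^3 + 0.8553*v^2 + 1.404*v + 0.2704)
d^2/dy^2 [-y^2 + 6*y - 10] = -2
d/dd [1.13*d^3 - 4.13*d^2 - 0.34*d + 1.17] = 3.39*d^2 - 8.26*d - 0.34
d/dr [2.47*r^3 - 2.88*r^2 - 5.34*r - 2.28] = 7.41*r^2 - 5.76*r - 5.34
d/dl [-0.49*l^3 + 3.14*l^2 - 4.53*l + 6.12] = -1.47*l^2 + 6.28*l - 4.53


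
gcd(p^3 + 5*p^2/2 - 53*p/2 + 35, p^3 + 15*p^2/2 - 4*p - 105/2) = p^2 + 9*p/2 - 35/2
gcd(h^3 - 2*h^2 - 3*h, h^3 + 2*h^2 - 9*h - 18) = h - 3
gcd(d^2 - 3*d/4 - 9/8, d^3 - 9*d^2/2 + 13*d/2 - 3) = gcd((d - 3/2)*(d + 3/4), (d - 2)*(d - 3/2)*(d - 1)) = d - 3/2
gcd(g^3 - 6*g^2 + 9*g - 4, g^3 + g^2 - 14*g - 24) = g - 4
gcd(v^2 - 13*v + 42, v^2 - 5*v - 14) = v - 7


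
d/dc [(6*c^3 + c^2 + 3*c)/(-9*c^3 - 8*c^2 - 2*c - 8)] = (-39*c^4 + 30*c^3 - 122*c^2 - 16*c - 24)/(81*c^6 + 144*c^5 + 100*c^4 + 176*c^3 + 132*c^2 + 32*c + 64)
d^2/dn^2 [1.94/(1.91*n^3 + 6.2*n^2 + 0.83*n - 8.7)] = (-(22.2324*n + 24.056)*(1.91*n^3 + 6.2*n^2 + 0.83*n - 8.7) + 1.94*(5.73*n^2 + 12.4*n + 0.83)*(11.46*n^2 + 24.8*n + 1.66))/(1.91*n^3 + 6.2*n^2 + 0.83*n - 8.7)^3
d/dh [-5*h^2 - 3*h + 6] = -10*h - 3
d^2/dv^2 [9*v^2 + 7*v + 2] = 18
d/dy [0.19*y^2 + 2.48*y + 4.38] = 0.38*y + 2.48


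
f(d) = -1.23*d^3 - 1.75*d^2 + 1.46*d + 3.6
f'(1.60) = -13.59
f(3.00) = -40.98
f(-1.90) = 2.95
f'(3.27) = -49.44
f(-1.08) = 1.53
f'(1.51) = -12.24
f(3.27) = -53.35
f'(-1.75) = -3.72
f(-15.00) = 3739.20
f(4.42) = -130.35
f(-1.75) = 2.28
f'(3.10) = -44.85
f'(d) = -3.69*d^2 - 3.5*d + 1.46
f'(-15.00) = -776.29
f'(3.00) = -42.25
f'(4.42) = -86.10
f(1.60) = -3.58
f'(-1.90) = -5.21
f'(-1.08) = 0.94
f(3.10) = -45.33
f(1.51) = -2.42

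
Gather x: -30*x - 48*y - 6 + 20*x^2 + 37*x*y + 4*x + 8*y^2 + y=20*x^2 + x*(37*y - 26) + 8*y^2 - 47*y - 6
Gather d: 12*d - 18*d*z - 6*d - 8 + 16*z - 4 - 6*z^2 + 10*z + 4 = d*(6 - 18*z) - 6*z^2 + 26*z - 8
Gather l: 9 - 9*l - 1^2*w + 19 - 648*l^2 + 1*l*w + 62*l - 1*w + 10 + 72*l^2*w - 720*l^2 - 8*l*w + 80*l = l^2*(72*w - 1368) + l*(133 - 7*w) - 2*w + 38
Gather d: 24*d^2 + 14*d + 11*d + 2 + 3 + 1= 24*d^2 + 25*d + 6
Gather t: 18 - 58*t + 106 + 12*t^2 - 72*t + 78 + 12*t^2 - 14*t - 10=24*t^2 - 144*t + 192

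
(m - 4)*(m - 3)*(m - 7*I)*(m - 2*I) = m^4 - 7*m^3 - 9*I*m^3 - 2*m^2 + 63*I*m^2 + 98*m - 108*I*m - 168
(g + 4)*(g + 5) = g^2 + 9*g + 20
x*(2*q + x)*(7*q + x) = 14*q^2*x + 9*q*x^2 + x^3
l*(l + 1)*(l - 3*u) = l^3 - 3*l^2*u + l^2 - 3*l*u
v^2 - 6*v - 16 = (v - 8)*(v + 2)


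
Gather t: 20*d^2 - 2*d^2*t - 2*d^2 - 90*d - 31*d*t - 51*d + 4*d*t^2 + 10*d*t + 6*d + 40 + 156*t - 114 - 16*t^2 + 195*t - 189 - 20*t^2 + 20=18*d^2 - 135*d + t^2*(4*d - 36) + t*(-2*d^2 - 21*d + 351) - 243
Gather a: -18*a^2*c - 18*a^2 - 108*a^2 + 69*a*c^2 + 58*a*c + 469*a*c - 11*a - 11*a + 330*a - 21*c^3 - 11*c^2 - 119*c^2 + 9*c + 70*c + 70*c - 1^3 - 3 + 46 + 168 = a^2*(-18*c - 126) + a*(69*c^2 + 527*c + 308) - 21*c^3 - 130*c^2 + 149*c + 210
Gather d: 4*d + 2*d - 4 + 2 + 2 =6*d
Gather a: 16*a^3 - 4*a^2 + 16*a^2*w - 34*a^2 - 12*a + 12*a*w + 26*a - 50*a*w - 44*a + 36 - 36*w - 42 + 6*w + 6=16*a^3 + a^2*(16*w - 38) + a*(-38*w - 30) - 30*w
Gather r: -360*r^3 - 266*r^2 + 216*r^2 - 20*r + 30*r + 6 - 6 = -360*r^3 - 50*r^2 + 10*r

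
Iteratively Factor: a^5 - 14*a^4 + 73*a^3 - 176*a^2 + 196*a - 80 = (a - 5)*(a^4 - 9*a^3 + 28*a^2 - 36*a + 16) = (a - 5)*(a - 4)*(a^3 - 5*a^2 + 8*a - 4) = (a - 5)*(a - 4)*(a - 2)*(a^2 - 3*a + 2) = (a - 5)*(a - 4)*(a - 2)*(a - 1)*(a - 2)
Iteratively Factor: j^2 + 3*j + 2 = (j + 2)*(j + 1)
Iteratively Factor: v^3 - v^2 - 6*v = (v - 3)*(v^2 + 2*v) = v*(v - 3)*(v + 2)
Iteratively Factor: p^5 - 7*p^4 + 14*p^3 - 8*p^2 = (p - 2)*(p^4 - 5*p^3 + 4*p^2) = p*(p - 2)*(p^3 - 5*p^2 + 4*p) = p*(p - 4)*(p - 2)*(p^2 - p) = p*(p - 4)*(p - 2)*(p - 1)*(p)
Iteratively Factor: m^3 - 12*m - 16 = (m + 2)*(m^2 - 2*m - 8) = (m + 2)^2*(m - 4)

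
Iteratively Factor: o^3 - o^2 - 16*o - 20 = (o - 5)*(o^2 + 4*o + 4) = (o - 5)*(o + 2)*(o + 2)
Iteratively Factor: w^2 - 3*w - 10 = (w - 5)*(w + 2)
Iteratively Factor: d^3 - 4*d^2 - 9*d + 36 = (d - 4)*(d^2 - 9) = (d - 4)*(d - 3)*(d + 3)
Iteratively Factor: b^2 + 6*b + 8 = (b + 4)*(b + 2)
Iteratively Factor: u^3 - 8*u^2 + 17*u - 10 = (u - 1)*(u^2 - 7*u + 10) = (u - 5)*(u - 1)*(u - 2)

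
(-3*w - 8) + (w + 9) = 1 - 2*w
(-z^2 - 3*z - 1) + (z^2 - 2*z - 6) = -5*z - 7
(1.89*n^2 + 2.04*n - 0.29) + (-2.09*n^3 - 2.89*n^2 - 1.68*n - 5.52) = -2.09*n^3 - 1.0*n^2 + 0.36*n - 5.81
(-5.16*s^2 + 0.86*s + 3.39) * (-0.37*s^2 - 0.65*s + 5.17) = 1.9092*s^4 + 3.0358*s^3 - 28.4905*s^2 + 2.2427*s + 17.5263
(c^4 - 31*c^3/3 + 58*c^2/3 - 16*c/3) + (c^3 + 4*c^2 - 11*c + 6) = c^4 - 28*c^3/3 + 70*c^2/3 - 49*c/3 + 6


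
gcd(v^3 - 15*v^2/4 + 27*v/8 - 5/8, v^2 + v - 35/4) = v - 5/2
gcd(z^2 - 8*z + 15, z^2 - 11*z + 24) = z - 3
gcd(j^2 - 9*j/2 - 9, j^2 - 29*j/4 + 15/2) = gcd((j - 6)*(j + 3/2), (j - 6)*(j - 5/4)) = j - 6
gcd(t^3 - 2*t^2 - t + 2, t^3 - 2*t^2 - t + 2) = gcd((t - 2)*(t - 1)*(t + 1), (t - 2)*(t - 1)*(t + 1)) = t^3 - 2*t^2 - t + 2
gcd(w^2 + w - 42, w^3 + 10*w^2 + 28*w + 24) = 1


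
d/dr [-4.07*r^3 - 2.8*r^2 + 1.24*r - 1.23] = -12.21*r^2 - 5.6*r + 1.24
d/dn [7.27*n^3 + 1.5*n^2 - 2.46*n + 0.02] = 21.81*n^2 + 3.0*n - 2.46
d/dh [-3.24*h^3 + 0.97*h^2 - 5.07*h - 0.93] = -9.72*h^2 + 1.94*h - 5.07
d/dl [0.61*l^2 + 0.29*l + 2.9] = 1.22*l + 0.29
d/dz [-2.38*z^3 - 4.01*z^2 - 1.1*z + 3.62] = -7.14*z^2 - 8.02*z - 1.1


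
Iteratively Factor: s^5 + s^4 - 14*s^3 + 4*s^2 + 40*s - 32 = (s - 2)*(s^4 + 3*s^3 - 8*s^2 - 12*s + 16) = (s - 2)^2*(s^3 + 5*s^2 + 2*s - 8) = (s - 2)^2*(s + 4)*(s^2 + s - 2) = (s - 2)^2*(s + 2)*(s + 4)*(s - 1)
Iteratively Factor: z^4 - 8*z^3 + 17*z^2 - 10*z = (z - 5)*(z^3 - 3*z^2 + 2*z) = z*(z - 5)*(z^2 - 3*z + 2) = z*(z - 5)*(z - 1)*(z - 2)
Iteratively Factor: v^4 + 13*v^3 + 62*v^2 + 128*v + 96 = (v + 3)*(v^3 + 10*v^2 + 32*v + 32) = (v + 2)*(v + 3)*(v^2 + 8*v + 16) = (v + 2)*(v + 3)*(v + 4)*(v + 4)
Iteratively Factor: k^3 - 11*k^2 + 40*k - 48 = (k - 3)*(k^2 - 8*k + 16) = (k - 4)*(k - 3)*(k - 4)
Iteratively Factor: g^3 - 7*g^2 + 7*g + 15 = (g + 1)*(g^2 - 8*g + 15) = (g - 3)*(g + 1)*(g - 5)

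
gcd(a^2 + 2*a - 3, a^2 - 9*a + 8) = a - 1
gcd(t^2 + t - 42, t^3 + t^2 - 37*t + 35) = t + 7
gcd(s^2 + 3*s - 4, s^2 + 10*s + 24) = s + 4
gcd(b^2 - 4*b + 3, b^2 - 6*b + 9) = b - 3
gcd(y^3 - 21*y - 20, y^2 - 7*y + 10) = y - 5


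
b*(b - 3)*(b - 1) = b^3 - 4*b^2 + 3*b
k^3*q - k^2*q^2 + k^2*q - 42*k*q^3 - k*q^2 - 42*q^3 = (k - 7*q)*(k + 6*q)*(k*q + q)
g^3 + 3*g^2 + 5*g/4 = g*(g + 1/2)*(g + 5/2)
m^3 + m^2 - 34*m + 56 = (m - 4)*(m - 2)*(m + 7)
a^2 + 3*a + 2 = (a + 1)*(a + 2)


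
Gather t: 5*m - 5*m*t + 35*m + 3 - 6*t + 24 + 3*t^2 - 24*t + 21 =40*m + 3*t^2 + t*(-5*m - 30) + 48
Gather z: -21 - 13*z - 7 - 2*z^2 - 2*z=-2*z^2 - 15*z - 28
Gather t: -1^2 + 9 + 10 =18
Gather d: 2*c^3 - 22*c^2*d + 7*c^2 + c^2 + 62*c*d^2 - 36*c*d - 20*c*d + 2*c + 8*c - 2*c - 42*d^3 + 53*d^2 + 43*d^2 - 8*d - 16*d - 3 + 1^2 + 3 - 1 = 2*c^3 + 8*c^2 + 8*c - 42*d^3 + d^2*(62*c + 96) + d*(-22*c^2 - 56*c - 24)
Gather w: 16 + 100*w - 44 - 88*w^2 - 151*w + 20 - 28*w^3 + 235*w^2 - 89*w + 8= -28*w^3 + 147*w^2 - 140*w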